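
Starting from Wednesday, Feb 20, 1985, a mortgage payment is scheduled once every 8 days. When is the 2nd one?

The 2nd occurrence is 1 interval after the first: 1 × 8 = 8 days after Feb 20, 1985.
8 days later is Feb 28, 1985.

Feb 28, 1985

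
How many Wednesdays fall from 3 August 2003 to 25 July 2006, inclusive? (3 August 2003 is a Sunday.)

3 August 2003 is a Sunday; the first Wednesday on or after it is 6 August 2003 (3 days later).
From 6 August 2003 to 25 July 2006: 147 + 366 + 365 + 206 = 1084 days (rest of 2003, 2004, 2005, to 25 July 2006 in 2006).
1084 ÷ 7 = 154 full weeks with remainder 6, so 154 more Wednesdays after the first → 155.

155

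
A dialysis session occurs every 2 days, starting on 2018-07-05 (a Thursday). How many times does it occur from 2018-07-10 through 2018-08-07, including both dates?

Occurrences land 2·i days after 2018-07-05 for i = 0, 1, 2, …
2018-07-10 is 5 days after the start; 5 ÷ 2 = 2 remainder 1; since the remainder is 1, round up to i = 3. First occurrence in the window: #4 on 2018-07-11 (3×2 = 6 days in).
2018-08-07 is 33 days after the start; 33 ÷ 2 = 16 remainder 1. Last occurrence in the window: #17 on 2018-08-06.
Occurrences #4 through #17: 14 in total.

14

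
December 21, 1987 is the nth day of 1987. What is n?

355

Days in months before December: 31 + 28 + 31 + 30 + 31 + 30 + 31 + 31 + 30 + 31 + 30 = 334.
Plus 21 days into December → day 355.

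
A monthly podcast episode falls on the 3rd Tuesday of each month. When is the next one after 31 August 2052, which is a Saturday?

17 September 2052

August 2052 starts on a Thursday; its first Tuesday is the 6th, so the 3rd Tuesday is the 20th — 20 August 2052.
That is not after 31 August 2052, so look at September 2052.
September 2052 starts on a Sunday; its first Tuesday is the 3rd, so the 3rd Tuesday is the 17th — 17 September 2052.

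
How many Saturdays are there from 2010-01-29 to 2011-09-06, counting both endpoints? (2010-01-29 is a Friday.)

84

2010-01-29 is a Friday; the first Saturday on or after it is 2010-01-30 (1 day later).
From 2010-01-30 to 2011-09-06: 335 + 249 = 584 days (rest of 2010, to 2011-09-06 in 2011).
584 ÷ 7 = 83 full weeks with remainder 3, so 83 more Saturdays after the first → 84.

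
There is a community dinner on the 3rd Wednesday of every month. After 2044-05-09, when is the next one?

2044-05-18

May 2044 starts on a Sunday; its first Wednesday is the 4th, so the 3rd Wednesday is the 18th — 2044-05-18.
2044-05-18 is after 2044-05-09, so that is the next one.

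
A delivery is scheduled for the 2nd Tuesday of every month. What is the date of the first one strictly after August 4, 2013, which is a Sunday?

August 13, 2013

August 2013 starts on a Thursday; its first Tuesday is the 6th, so the 2nd Tuesday is the 13th — August 13, 2013.
August 13, 2013 is after August 4, 2013, so that is the next one.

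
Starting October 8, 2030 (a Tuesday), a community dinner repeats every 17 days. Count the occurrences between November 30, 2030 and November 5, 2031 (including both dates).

Occurrences land 17·i days after October 8, 2030 for i = 0, 1, 2, …
November 30, 2030 is 53 days after the start; 53 ÷ 17 = 3 remainder 2; since the remainder is 2, round up to i = 4. First occurrence in the window: #5 on December 15, 2030 (4×17 = 68 days in).
November 5, 2031 is 393 days after the start; 393 ÷ 17 = 23 remainder 2. Last occurrence in the window: #24 on November 3, 2031.
Occurrences #5 through #24: 20 in total.

20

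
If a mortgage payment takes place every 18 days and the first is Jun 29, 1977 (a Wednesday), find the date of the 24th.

Aug 17, 1978

The 24th occurrence is 23 intervals after the first: 23 × 18 = 414 days after Jun 29, 1977.
Jun has 30 days — 1 day to the end of Jun leaves 413.
From end of Jun to end of 1977 is 184 days (229 left).
Jan has 31 days (198 left).
Feb has 28 days (170 left).
Mar has 31 days (139 left).
Apr has 30 days (109 left).
May has 31 days (78 left).
Jun has 30 days (48 left).
Jul has 31 days (17 left).
17 days into Aug → Aug 17, 1978.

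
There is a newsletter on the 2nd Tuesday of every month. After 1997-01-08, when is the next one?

1997-01-14

January 1997 starts on a Wednesday; its first Tuesday is the 7th, so the 2nd Tuesday is the 14th — 1997-01-14.
1997-01-14 is after 1997-01-08, so that is the next one.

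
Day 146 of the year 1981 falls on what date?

26 May 1981

January has 31 days (146 − 31 = 115 remain).
February has 28 days (115 − 28 = 87 remain).
March has 31 days (87 − 31 = 56 remain).
April has 30 days (56 − 30 = 26 remain).
26 into May → May 26.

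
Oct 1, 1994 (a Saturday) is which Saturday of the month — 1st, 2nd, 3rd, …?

Day 1 falls in week ⌈1/7⌉ of the month.
Days 1–7 hold the 1st Saturday, 8–14 the 2nd, 15–21 the 3rd, 22–28 the 4th, 29–31 the 5th.
1 is in the range for the 1st.

1st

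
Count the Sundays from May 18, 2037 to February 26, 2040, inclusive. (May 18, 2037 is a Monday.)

May 18, 2037 is a Monday; the first Sunday on or after it is May 24, 2037 (6 days later).
From May 24, 2037 to February 26, 2040: 221 + 365 + 365 + 57 = 1008 days (rest of 2037, 2038, 2039, to February 26, 2040 in 2040).
1008 ÷ 7 = 144 full weeks with remainder 0, so 144 more Sundays after the first → 145.

145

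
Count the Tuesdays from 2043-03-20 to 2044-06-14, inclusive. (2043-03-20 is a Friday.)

65

2043-03-20 is a Friday; the first Tuesday on or after it is 2043-03-24 (4 days later).
From 2043-03-24 to 2044-06-14: 282 + 166 = 448 days (rest of 2043, to 2044-06-14 in 2044).
448 ÷ 7 = 64 full weeks with remainder 0, so 64 more Tuesdays after the first → 65.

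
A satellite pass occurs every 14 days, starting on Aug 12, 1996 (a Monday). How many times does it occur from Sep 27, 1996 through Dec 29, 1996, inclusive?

Occurrences land 14·i days after Aug 12, 1996 for i = 0, 1, 2, …
Sep 27, 1996 is 46 days after the start; 46 ÷ 14 = 3 remainder 4; since the remainder is 4, round up to i = 4. First occurrence in the window: #5 on Oct 7, 1996 (4×14 = 56 days in).
Dec 29, 1996 is 139 days after the start; 139 ÷ 14 = 9 remainder 13. Last occurrence in the window: #10 on Dec 16, 1996.
Occurrences #5 through #10: 6 in total.

6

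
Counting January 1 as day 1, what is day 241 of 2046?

January has 31 days (241 − 31 = 210 remain).
February has 28 days (210 − 28 = 182 remain).
March has 31 days (182 − 31 = 151 remain).
April has 30 days (151 − 30 = 121 remain).
May has 31 days (121 − 31 = 90 remain).
June has 30 days (90 − 30 = 60 remain).
July has 31 days (60 − 31 = 29 remain).
29 into August → August 29.

2046-08-29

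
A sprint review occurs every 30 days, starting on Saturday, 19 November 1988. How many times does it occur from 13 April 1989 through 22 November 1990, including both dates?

20

Occurrences land 30·i days after 19 November 1988 for i = 0, 1, 2, …
13 April 1989 is 145 days after the start; 145 ÷ 30 = 4 remainder 25; since the remainder is 25, round up to i = 5. First occurrence in the window: #6 on 18 April 1989 (5×30 = 150 days in).
22 November 1990 is 733 days after the start; 733 ÷ 30 = 24 remainder 13. Last occurrence in the window: #25 on 9 November 1990.
Occurrences #6 through #25: 20 in total.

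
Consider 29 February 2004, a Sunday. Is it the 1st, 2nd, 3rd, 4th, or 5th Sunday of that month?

5th

Day 29 falls in week ⌈29/7⌉ of the month.
Days 1–7 hold the 1st Sunday, 8–14 the 2nd, 15–21 the 3rd, 22–28 the 4th, 29–31 the 5th.
29 is in the range for the 5th.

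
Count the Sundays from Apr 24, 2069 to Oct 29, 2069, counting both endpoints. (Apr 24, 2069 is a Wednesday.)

27

Apr 24, 2069 is a Wednesday; the first Sunday on or after it is Apr 28, 2069 (4 days later).
From Apr 28, 2069 to Oct 29, 2069: 2 + 31 + 30 + 31 + 31 + 30 + 29 = 184 days (rest of Apr, May, Jun, Jul, Aug, Sep, Oct).
184 ÷ 7 = 26 full weeks with remainder 2, so 26 more Sundays after the first → 27.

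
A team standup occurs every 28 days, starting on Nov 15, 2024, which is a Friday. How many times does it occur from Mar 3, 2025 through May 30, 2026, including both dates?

17

Occurrences land 28·i days after Nov 15, 2024 for i = 0, 1, 2, …
Mar 3, 2025 is 108 days after the start; 108 ÷ 28 = 3 remainder 24; since the remainder is 24, round up to i = 4. First occurrence in the window: #5 on Mar 7, 2025 (4×28 = 112 days in).
May 30, 2026 is 561 days after the start; 561 ÷ 28 = 20 remainder 1. Last occurrence in the window: #21 on May 29, 2026.
Occurrences #5 through #21: 17 in total.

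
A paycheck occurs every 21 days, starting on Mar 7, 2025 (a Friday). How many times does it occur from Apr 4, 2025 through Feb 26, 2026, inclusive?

15

Occurrences land 21·i days after Mar 7, 2025 for i = 0, 1, 2, …
Apr 4, 2025 is 28 days after the start; 28 ÷ 21 = 1 remainder 7; since the remainder is 7, round up to i = 2. First occurrence in the window: #3 on Apr 18, 2025 (2×21 = 42 days in).
Feb 26, 2026 is 356 days after the start; 356 ÷ 21 = 16 remainder 20. Last occurrence in the window: #17 on Feb 6, 2026.
Occurrences #3 through #17: 15 in total.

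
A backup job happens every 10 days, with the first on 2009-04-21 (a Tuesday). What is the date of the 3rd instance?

The 3rd occurrence is 2 intervals after the first: 2 × 10 = 20 days after 2009-04-21.
April has 30 days — 9 days to the end of April leaves 11.
11 days into May → 2009-05-11.

2009-05-11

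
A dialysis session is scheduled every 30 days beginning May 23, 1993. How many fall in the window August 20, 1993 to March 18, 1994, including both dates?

Occurrences land 30·i days after May 23, 1993 for i = 0, 1, 2, …
August 20, 1993 is 89 days after the start; 89 ÷ 30 = 2 remainder 29; since the remainder is 29, round up to i = 3. First occurrence in the window: #4 on August 21, 1993 (3×30 = 90 days in).
March 18, 1994 is 299 days after the start; 299 ÷ 30 = 9 remainder 29. Last occurrence in the window: #10 on February 17, 1994.
Occurrences #4 through #10: 7 in total.

7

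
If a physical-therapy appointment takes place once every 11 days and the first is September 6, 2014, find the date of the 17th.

The 17th occurrence is 16 intervals after the first: 16 × 11 = 176 days after September 6, 2014.
September has 30 days — 24 days to the end of September leaves 152.
October has 31 days (121 left).
November has 30 days (91 left).
December has 31 days (60 left).
January has 31 days (29 left).
February has 28 days (1 left).
1 day into March → March 1, 2015.

March 1, 2015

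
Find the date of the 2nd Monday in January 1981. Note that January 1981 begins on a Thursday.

January 1981 begins on a Thursday, so the first Monday is January 5 (4 days later).
The 2nd Monday is 1 weeks later: 5 + 7 = 12.

January 12, 1981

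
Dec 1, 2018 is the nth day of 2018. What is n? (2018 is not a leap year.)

335

Days in months before Dec: 31 + 28 + 31 + 30 + 31 + 30 + 31 + 31 + 30 + 31 + 30 = 334.
Plus 1 day into Dec → day 335.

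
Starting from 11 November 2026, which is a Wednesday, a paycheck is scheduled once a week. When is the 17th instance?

3 March 2027

The 17th occurrence is 16 intervals after the first: 16 × 7 = 112 days after 11 November 2026.
November has 30 days — 19 days to the end of November leaves 93.
December has 31 days (62 left).
January has 31 days (31 left).
February has 28 days (3 left).
3 days into March → 3 March 2027.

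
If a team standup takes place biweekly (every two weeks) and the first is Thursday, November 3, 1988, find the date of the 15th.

May 18, 1989

The 15th occurrence is 14 intervals after the first: 14 × 14 = 196 days after November 3, 1988.
November has 30 days — 27 days to the end of November leaves 169.
December has 31 days (138 left).
January has 31 days (107 left).
February has 28 days (79 left).
March has 31 days (48 left).
April has 30 days (18 left).
18 days into May → May 18, 1989.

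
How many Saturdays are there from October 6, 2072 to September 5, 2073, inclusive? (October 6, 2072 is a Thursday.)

48

October 6, 2072 is a Thursday; the first Saturday on or after it is October 8, 2072 (2 days later).
From October 8, 2072 to September 5, 2073: 84 + 248 = 332 days (rest of 2072, to September 5, 2073 in 2073).
332 ÷ 7 = 47 full weeks with remainder 3, so 47 more Saturdays after the first → 48.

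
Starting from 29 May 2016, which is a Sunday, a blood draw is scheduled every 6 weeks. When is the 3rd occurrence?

21 August 2016

The 3rd occurrence is 2 intervals after the first: 2 × 42 = 84 days after 29 May 2016.
May has 31 days — 2 days to the end of May leaves 82.
June has 30 days (52 left).
July has 31 days (21 left).
21 days into August → 21 August 2016.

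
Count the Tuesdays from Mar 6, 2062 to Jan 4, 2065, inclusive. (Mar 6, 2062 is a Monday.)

148

Mar 6, 2062 is a Monday; the first Tuesday on or after it is Mar 7, 2062 (1 day later).
From Mar 7, 2062 to Jan 4, 2065: 299 + 365 + 366 + 4 = 1034 days (rest of 2062, 2063, 2064, to Jan 4, 2065 in 2065).
1034 ÷ 7 = 147 full weeks with remainder 5, so 147 more Tuesdays after the first → 148.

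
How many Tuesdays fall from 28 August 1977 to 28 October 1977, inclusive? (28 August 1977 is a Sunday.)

9

28 August 1977 is a Sunday; the first Tuesday on or after it is 30 August 1977 (2 days later).
From 30 August 1977 to 28 October 1977: 1 + 30 + 28 = 59 days (rest of August, September, October).
59 ÷ 7 = 8 full weeks with remainder 3, so 8 more Tuesdays after the first → 9.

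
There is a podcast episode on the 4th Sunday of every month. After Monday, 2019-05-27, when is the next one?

2019-06-23

May 2019 starts on a Wednesday; its first Sunday is the 5th, so the 4th Sunday is the 26th — 2019-05-26.
That is not after 2019-05-27, so look at June 2019.
June 2019 starts on a Saturday; its first Sunday is the 2nd, so the 4th Sunday is the 23rd — 2019-06-23.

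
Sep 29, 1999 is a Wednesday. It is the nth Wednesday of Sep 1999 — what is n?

Day 29 falls in week ⌈29/7⌉ of the month.
Days 1–7 hold the 1st Wednesday, 8–14 the 2nd, 15–21 the 3rd, 22–28 the 4th, 29–31 the 5th.
29 is in the range for the 5th.

5th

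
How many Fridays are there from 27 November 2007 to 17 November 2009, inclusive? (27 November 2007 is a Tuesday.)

27 November 2007 is a Tuesday; the first Friday on or after it is 30 November 2007 (3 days later).
From 30 November 2007 to 17 November 2009: 31 + 366 + 321 = 718 days (rest of 2007, 2008, to 17 November 2009 in 2009).
718 ÷ 7 = 102 full weeks with remainder 4, so 102 more Fridays after the first → 103.

103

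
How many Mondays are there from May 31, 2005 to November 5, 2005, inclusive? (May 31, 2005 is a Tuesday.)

22

May 31, 2005 is a Tuesday; the first Monday on or after it is June 6, 2005 (6 days later).
From June 6, 2005 to November 5, 2005: 24 + 31 + 31 + 30 + 31 + 5 = 152 days (rest of June, July, August, September, October, November).
152 ÷ 7 = 21 full weeks with remainder 5, so 21 more Mondays after the first → 22.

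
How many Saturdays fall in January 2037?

2037-01-01 is a Thursday; the first Saturday on or after it is 2037-01-03 (2 days later).
From 2037-01-03 to 2037-01-31 is 31 − 3 = 28 days.
28 ÷ 7 = 4 full weeks with remainder 0, so 4 more Saturdays after the first → 5.

5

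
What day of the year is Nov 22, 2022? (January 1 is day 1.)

Days in months before Nov: 31 + 28 + 31 + 30 + 31 + 30 + 31 + 31 + 30 + 31 = 304.
Plus 22 days into Nov → day 326.

326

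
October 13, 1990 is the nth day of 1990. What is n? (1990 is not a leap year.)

286

Days in months before October: 31 + 28 + 31 + 30 + 31 + 30 + 31 + 31 + 30 = 273.
Plus 13 days into October → day 286.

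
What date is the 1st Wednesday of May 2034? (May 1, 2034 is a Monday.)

May 2034 begins on a Monday, so the first Wednesday is May 3 (2 days later).

3 May 2034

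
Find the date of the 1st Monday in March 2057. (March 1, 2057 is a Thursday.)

March 2057 begins on a Thursday, so the first Monday is March 5 (4 days later).

5 March 2057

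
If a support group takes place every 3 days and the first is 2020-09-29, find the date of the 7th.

The 7th occurrence is 6 intervals after the first: 6 × 3 = 18 days after 2020-09-29.
September has 30 days — 1 day to the end of September leaves 17.
17 days into October → 2020-10-17.

2020-10-17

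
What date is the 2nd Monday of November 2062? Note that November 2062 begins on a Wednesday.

November 2062 begins on a Wednesday, so the first Monday is November 6 (5 days later).
The 2nd Monday is 1 weeks later: 6 + 7 = 13.

13 November 2062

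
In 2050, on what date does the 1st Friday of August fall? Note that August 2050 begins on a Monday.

August 2050 begins on a Monday, so the first Friday is August 5 (4 days later).

2050-08-05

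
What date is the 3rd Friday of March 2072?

March 2072 begins on a Tuesday, so the first Friday is March 4 (3 days later).
The 3rd Friday is 2 weeks later: 4 + 14 = 18.

2072-03-18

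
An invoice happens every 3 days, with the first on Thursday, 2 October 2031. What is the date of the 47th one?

The 47th occurrence is 46 intervals after the first: 46 × 3 = 138 days after 2 October 2031.
October has 31 days — 29 days to the end of October leaves 109.
November has 30 days (79 left).
December has 31 days (48 left).
January has 31 days (17 left).
17 days into February → 17 February 2032.

17 February 2032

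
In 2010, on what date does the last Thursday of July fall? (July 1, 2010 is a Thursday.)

July 2010 begins on a Thursday, so the first Thursday is July 1.
July 2010 has 31 days. Adding weeks: 1, 8, 15, 22, 29 — the last one ≤ 31 is the 29th.

29 July 2010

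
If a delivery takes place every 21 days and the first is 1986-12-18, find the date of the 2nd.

1987-01-08

The 2nd occurrence is 1 interval after the first: 1 × 21 = 21 days after 1986-12-18.
December has 31 days — 13 days to the end of December leaves 8.
8 days into January → 1987-01-08.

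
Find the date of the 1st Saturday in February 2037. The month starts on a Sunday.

7 February 2037

February 2037 begins on a Sunday, so the first Saturday is February 7 (6 days later).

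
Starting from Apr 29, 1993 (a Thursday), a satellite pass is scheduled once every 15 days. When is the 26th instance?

The 26th occurrence is 25 intervals after the first: 25 × 15 = 375 days after Apr 29, 1993.
Apr has 30 days — 1 day to the end of Apr leaves 374.
May has 31 days (343 left).
Jun has 30 days (313 left).
Jul has 31 days (282 left).
Aug has 31 days (251 left).
Sep has 30 days (221 left).
Oct has 31 days (190 left).
Nov has 30 days (160 left).
Dec has 31 days (129 left).
Jan has 31 days (98 left).
Feb has 28 days (70 left).
Mar has 31 days (39 left).
Apr has 30 days (9 left).
9 days into May → May 9, 1994.

May 9, 1994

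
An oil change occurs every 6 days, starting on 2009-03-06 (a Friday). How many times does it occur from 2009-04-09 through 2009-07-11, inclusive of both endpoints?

16

Occurrences land 6·i days after 2009-03-06 for i = 0, 1, 2, …
2009-04-09 is 34 days after the start; 34 ÷ 6 = 5 remainder 4; since the remainder is 4, round up to i = 6. First occurrence in the window: #7 on 2009-04-11 (6×6 = 36 days in).
2009-07-11 is 127 days after the start; 127 ÷ 6 = 21 remainder 1. Last occurrence in the window: #22 on 2009-07-10.
Occurrences #7 through #22: 16 in total.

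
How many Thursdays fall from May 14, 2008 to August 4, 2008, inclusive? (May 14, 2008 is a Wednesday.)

12

May 14, 2008 is a Wednesday; the first Thursday on or after it is May 15, 2008 (1 day later).
From May 15, 2008 to August 4, 2008: 16 + 30 + 31 + 4 = 81 days (rest of May, June, July, August).
81 ÷ 7 = 11 full weeks with remainder 4, so 11 more Thursdays after the first → 12.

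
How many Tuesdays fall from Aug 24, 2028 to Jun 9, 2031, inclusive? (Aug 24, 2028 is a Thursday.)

Aug 24, 2028 is a Thursday; the first Tuesday on or after it is Aug 29, 2028 (5 days later).
From Aug 29, 2028 to Jun 9, 2031: 124 + 365 + 365 + 160 = 1014 days (rest of 2028, 2029, 2030, to Jun 9, 2031 in 2031).
1014 ÷ 7 = 144 full weeks with remainder 6, so 144 more Tuesdays after the first → 145.

145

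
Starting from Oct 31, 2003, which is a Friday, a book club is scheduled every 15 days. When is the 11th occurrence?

The 11th occurrence is 10 intervals after the first: 10 × 15 = 150 days after Oct 31, 2003.
Oct has 31 days — 0 days to the end of Oct leaves 150.
Nov has 30 days (120 left).
Dec has 31 days (89 left).
Jan has 31 days (58 left).
Feb has 29 days (29 left).
29 days into Mar → Mar 29, 2004.

Mar 29, 2004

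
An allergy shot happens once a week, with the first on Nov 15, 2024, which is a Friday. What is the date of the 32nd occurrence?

Jun 20, 2025

The 32nd occurrence is 31 intervals after the first: 31 × 7 = 217 days after Nov 15, 2024.
Nov has 30 days — 15 days to the end of Nov leaves 202.
Dec has 31 days (171 left).
Jan has 31 days (140 left).
Feb has 28 days (112 left).
Mar has 31 days (81 left).
Apr has 30 days (51 left).
May has 31 days (20 left).
20 days into Jun → Jun 20, 2025.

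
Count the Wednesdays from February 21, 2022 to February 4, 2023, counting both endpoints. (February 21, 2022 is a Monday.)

February 21, 2022 is a Monday; the first Wednesday on or after it is February 23, 2022 (2 days later).
From February 23, 2022 to February 4, 2023: 311 + 35 = 346 days (rest of 2022, to February 4, 2023 in 2023).
346 ÷ 7 = 49 full weeks with remainder 3, so 49 more Wednesdays after the first → 50.

50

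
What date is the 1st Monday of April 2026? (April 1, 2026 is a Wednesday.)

6 April 2026

April 2026 begins on a Wednesday, so the first Monday is April 6 (5 days later).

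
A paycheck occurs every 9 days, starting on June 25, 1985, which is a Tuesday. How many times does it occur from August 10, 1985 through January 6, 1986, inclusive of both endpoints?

Occurrences land 9·i days after June 25, 1985 for i = 0, 1, 2, …
August 10, 1985 is 46 days after the start; 46 ÷ 9 = 5 remainder 1; since the remainder is 1, round up to i = 6. First occurrence in the window: #7 on August 18, 1985 (6×9 = 54 days in).
January 6, 1986 is 195 days after the start; 195 ÷ 9 = 21 remainder 6. Last occurrence in the window: #22 on December 31, 1985.
Occurrences #7 through #22: 16 in total.

16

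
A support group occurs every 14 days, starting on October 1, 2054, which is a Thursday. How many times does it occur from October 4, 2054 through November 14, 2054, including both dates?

Occurrences land 14·i days after October 1, 2054 for i = 0, 1, 2, …
October 4, 2054 is 3 days after the start; 3 ÷ 14 = 0 remainder 3; since the remainder is 3, round up to i = 1. First occurrence in the window: #2 on October 15, 2054 (1×14 = 14 days in).
November 14, 2054 is 44 days after the start; 44 ÷ 14 = 3 remainder 2. Last occurrence in the window: #4 on November 12, 2054.
Occurrences #2 through #4: 3 in total.

3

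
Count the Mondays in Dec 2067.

4

Dec 1, 2067 is a Thursday; the first Monday on or after it is Dec 5, 2067 (4 days later).
From Dec 5, 2067 to Dec 31, 2067 is 31 − 5 = 26 days.
26 ÷ 7 = 3 full weeks with remainder 5, so 3 more Mondays after the first → 4.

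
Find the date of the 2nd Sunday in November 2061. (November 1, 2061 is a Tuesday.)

November 13, 2061

November 2061 begins on a Tuesday, so the first Sunday is November 6 (5 days later).
The 2nd Sunday is 1 weeks later: 6 + 7 = 13.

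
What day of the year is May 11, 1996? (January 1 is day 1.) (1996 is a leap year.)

132

Days in months before May: 31 + 29 + 31 + 30 = 121.
Plus 11 days into May → day 132.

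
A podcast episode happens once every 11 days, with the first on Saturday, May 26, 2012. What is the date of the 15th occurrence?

The 15th occurrence is 14 intervals after the first: 14 × 11 = 154 days after May 26, 2012.
May has 31 days — 5 days to the end of May leaves 149.
Jun has 30 days (119 left).
Jul has 31 days (88 left).
Aug has 31 days (57 left).
Sep has 30 days (27 left).
27 days into Oct → Oct 27, 2012.

Oct 27, 2012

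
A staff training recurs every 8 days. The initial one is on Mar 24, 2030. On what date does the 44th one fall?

Mar 3, 2031

The 44th occurrence is 43 intervals after the first: 43 × 8 = 344 days after Mar 24, 2030.
Mar has 31 days — 7 days to the end of Mar leaves 337.
Apr has 30 days (307 left).
May has 31 days (276 left).
Jun has 30 days (246 left).
Jul has 31 days (215 left).
Aug has 31 days (184 left).
Sep has 30 days (154 left).
Oct has 31 days (123 left).
Nov has 30 days (93 left).
Dec has 31 days (62 left).
Jan has 31 days (31 left).
Feb has 28 days (3 left).
3 days into Mar → Mar 3, 2031.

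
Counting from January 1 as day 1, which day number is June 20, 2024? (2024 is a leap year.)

172

Days in months before June: 31 + 29 + 31 + 30 + 31 = 152.
Plus 20 days into June → day 172.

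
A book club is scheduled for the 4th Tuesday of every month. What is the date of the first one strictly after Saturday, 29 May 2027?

May 2027 starts on a Saturday; its first Tuesday is the 4th, so the 4th Tuesday is the 25th — 25 May 2027.
That is not after 29 May 2027, so look at June 2027.
June 2027 starts on a Tuesday; its first Tuesday is the 1st, so the 4th Tuesday is the 22nd — 22 June 2027.

22 June 2027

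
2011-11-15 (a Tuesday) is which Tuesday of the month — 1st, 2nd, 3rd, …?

3rd

Day 15 falls in week ⌈15/7⌉ of the month.
Days 1–7 hold the 1st Tuesday, 8–14 the 2nd, 15–21 the 3rd, 22–28 the 4th, 29–31 the 5th.
15 is in the range for the 3rd.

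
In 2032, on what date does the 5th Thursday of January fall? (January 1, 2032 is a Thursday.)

January 2032 begins on a Thursday, so the first Thursday is January 1.
The 5th Thursday is 4 weeks later: 1 + 28 = 29.

2032-01-29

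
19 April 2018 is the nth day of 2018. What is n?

Days in months before April: 31 + 28 + 31 = 90.
Plus 19 days into April → day 109.

109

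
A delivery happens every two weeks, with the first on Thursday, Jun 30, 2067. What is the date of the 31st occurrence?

The 31st occurrence is 30 intervals after the first: 30 × 14 = 420 days after Jun 30, 2067.
Jun has 30 days — 0 days to the end of Jun leaves 420.
From end of Jun to end of 2067 is 184 days (236 left).
Jan has 31 days (205 left).
Feb has 29 days (176 left).
Mar has 31 days (145 left).
Apr has 30 days (115 left).
May has 31 days (84 left).
Jun has 30 days (54 left).
Jul has 31 days (23 left).
23 days into Aug → Aug 23, 2068.

Aug 23, 2068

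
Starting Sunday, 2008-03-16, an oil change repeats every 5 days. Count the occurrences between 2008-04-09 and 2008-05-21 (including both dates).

Occurrences land 5·i days after 2008-03-16 for i = 0, 1, 2, …
2008-04-09 is 24 days after the start; 24 ÷ 5 = 4 remainder 4; since the remainder is 4, round up to i = 5. First occurrence in the window: #6 on 2008-04-10 (5×5 = 25 days in).
2008-05-21 is 66 days after the start; 66 ÷ 5 = 13 remainder 1. Last occurrence in the window: #14 on 2008-05-20.
Occurrences #6 through #14: 9 in total.

9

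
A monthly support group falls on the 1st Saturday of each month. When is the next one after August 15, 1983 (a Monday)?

August 1983 starts on a Monday, so its 1st Saturday is August 6, 1983 (5 days in).
That is not after August 15, 1983, so look at September 1983.
September 1983 starts on a Thursday, so its 1st Saturday is September 3, 1983 (2 days in).

September 3, 1983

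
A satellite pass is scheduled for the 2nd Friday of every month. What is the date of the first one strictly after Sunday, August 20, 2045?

August 2045 starts on a Tuesday; its first Friday is the 4th, so the 2nd Friday is the 11th — August 11, 2045.
That is not after August 20, 2045, so look at September 2045.
September 2045 starts on a Friday; its first Friday is the 1st, so the 2nd Friday is the 8th — September 8, 2045.

September 8, 2045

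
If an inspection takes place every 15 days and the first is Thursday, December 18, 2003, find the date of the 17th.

August 14, 2004

The 17th occurrence is 16 intervals after the first: 16 × 15 = 240 days after December 18, 2003.
December has 31 days — 13 days to the end of December leaves 227.
January has 31 days (196 left).
February has 29 days (167 left).
March has 31 days (136 left).
April has 30 days (106 left).
May has 31 days (75 left).
June has 30 days (45 left).
July has 31 days (14 left).
14 days into August → August 14, 2004.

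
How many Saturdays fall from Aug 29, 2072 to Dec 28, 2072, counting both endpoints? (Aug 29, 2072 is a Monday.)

Aug 29, 2072 is a Monday; the first Saturday on or after it is Sep 3, 2072 (5 days later).
From Sep 3, 2072 to Dec 28, 2072: 27 + 31 + 30 + 28 = 116 days (rest of Sep, Oct, Nov, Dec).
116 ÷ 7 = 16 full weeks with remainder 4, so 16 more Saturdays after the first → 17.

17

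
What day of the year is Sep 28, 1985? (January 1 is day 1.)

271

Days in months before Sep: 31 + 28 + 31 + 30 + 31 + 30 + 31 + 31 = 243.
Plus 28 days into Sep → day 271.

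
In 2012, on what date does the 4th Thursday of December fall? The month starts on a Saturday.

27 December 2012

December 2012 begins on a Saturday, so the first Thursday is December 6 (5 days later).
The 4th Thursday is 3 weeks later: 6 + 21 = 27.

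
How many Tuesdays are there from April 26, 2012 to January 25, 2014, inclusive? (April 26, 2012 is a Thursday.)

91

April 26, 2012 is a Thursday; the first Tuesday on or after it is May 1, 2012 (5 days later).
From May 1, 2012 to January 25, 2014: 244 + 365 + 25 = 634 days (rest of 2012, 2013, to January 25, 2014 in 2014).
634 ÷ 7 = 90 full weeks with remainder 4, so 90 more Tuesdays after the first → 91.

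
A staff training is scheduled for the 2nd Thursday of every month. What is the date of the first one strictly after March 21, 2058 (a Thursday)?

March 2058 starts on a Friday; its first Thursday is the 7th, so the 2nd Thursday is the 14th — March 14, 2058.
That is not after March 21, 2058, so look at April 2058.
April 2058 starts on a Monday; its first Thursday is the 4th, so the 2nd Thursday is the 11th — April 11, 2058.

April 11, 2058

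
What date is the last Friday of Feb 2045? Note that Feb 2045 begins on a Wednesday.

Feb 24, 2045

Feb 2045 begins on a Wednesday, so the first Friday is Feb 3 (2 days later).
Feb 2045 has 28 days. Adding weeks: 3, 10, 17, 24 — the last one ≤ 28 is the 24th.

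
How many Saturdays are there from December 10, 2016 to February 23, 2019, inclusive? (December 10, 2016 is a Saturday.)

116

December 10, 2016 is a Saturday; the first Saturday on or after it is December 10, 2016.
From December 10, 2016 to February 23, 2019: 21 + 365 + 365 + 54 = 805 days (rest of 2016, 2017, 2018, to February 23, 2019 in 2019).
805 ÷ 7 = 115 full weeks with remainder 0, so 115 more Saturdays after the first → 116.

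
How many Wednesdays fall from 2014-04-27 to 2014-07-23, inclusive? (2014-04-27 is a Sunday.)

13

2014-04-27 is a Sunday; the first Wednesday on or after it is 2014-04-30 (3 days later).
From 2014-04-30 to 2014-07-23: 0 + 31 + 30 + 23 = 84 days (rest of April, May, June, July).
84 ÷ 7 = 12 full weeks with remainder 0, so 12 more Wednesdays after the first → 13.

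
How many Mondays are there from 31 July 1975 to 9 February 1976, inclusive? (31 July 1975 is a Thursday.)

28

31 July 1975 is a Thursday; the first Monday on or after it is 4 August 1975 (4 days later).
From 4 August 1975 to 9 February 1976: 27 + 30 + 31 + 30 + 31 + 31 + 9 = 189 days (rest of August, September, October, November, December, January, February).
189 ÷ 7 = 27 full weeks with remainder 0, so 27 more Mondays after the first → 28.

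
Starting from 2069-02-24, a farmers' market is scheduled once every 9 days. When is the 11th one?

The 11th occurrence is 10 intervals after the first: 10 × 9 = 90 days after 2069-02-24.
February has 28 days — 4 days to the end of February leaves 86.
March has 31 days (55 left).
April has 30 days (25 left).
25 days into May → 2069-05-25.

2069-05-25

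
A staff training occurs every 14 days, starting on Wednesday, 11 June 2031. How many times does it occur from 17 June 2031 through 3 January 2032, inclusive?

Occurrences land 14·i days after 11 June 2031 for i = 0, 1, 2, …
17 June 2031 is 6 days after the start; 6 ÷ 14 = 0 remainder 6; since the remainder is 6, round up to i = 1. First occurrence in the window: #2 on 25 June 2031 (1×14 = 14 days in).
3 January 2032 is 206 days after the start; 206 ÷ 14 = 14 remainder 10. Last occurrence in the window: #15 on 24 December 2031.
Occurrences #2 through #15: 14 in total.

14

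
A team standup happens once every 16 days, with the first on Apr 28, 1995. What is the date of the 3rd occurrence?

The 3rd occurrence is 2 intervals after the first: 2 × 16 = 32 days after Apr 28, 1995.
Apr has 30 days — 2 days to the end of Apr leaves 30.
30 days into May → May 30, 1995.

May 30, 1995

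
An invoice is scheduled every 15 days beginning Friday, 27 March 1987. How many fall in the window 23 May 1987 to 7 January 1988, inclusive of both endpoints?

Occurrences land 15·i days after 27 March 1987 for i = 0, 1, 2, …
23 May 1987 is 57 days after the start; 57 ÷ 15 = 3 remainder 12; since the remainder is 12, round up to i = 4. First occurrence in the window: #5 on 26 May 1987 (4×15 = 60 days in).
7 January 1988 is 286 days after the start; 286 ÷ 15 = 19 remainder 1. Last occurrence in the window: #20 on 6 January 1988.
Occurrences #5 through #20: 16 in total.

16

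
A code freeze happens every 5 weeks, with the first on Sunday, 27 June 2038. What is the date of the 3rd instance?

The 3rd occurrence is 2 intervals after the first: 2 × 35 = 70 days after 27 June 2038.
June has 30 days — 3 days to the end of June leaves 67.
July has 31 days (36 left).
August has 31 days (5 left).
5 days into September → 5 September 2038.

5 September 2038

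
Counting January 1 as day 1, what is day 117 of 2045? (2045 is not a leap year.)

January has 31 days (117 − 31 = 86 remain).
February has 28 days (86 − 28 = 58 remain).
March has 31 days (58 − 31 = 27 remain).
27 into April → April 27.

April 27, 2045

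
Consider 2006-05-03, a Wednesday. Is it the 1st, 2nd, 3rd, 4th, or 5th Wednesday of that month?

Day 3 falls in week ⌈3/7⌉ of the month.
Days 1–7 hold the 1st Wednesday, 8–14 the 2nd, 15–21 the 3rd, 22–28 the 4th, 29–31 the 5th.
3 is in the range for the 1st.

1st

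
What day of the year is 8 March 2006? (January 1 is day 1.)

Days in months before March: 31 + 28 = 59.
Plus 8 days into March → day 67.

67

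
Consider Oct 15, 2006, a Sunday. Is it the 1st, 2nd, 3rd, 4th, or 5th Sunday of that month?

3rd

Day 15 falls in week ⌈15/7⌉ of the month.
Days 1–7 hold the 1st Sunday, 8–14 the 2nd, 15–21 the 3rd, 22–28 the 4th, 29–31 the 5th.
15 is in the range for the 3rd.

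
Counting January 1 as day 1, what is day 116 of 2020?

January has 31 days (116 − 31 = 85 remain).
February has 29 days (85 − 29 = 56 remain).
March has 31 days (56 − 31 = 25 remain).
25 into April → April 25.

2020-04-25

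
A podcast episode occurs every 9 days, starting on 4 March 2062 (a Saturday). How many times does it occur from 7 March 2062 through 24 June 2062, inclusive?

12

Occurrences land 9·i days after 4 March 2062 for i = 0, 1, 2, …
7 March 2062 is 3 days after the start; 3 ÷ 9 = 0 remainder 3; since the remainder is 3, round up to i = 1. First occurrence in the window: #2 on 13 March 2062 (1×9 = 9 days in).
24 June 2062 is 112 days after the start; 112 ÷ 9 = 12 remainder 4. Last occurrence in the window: #13 on 20 June 2062.
Occurrences #2 through #13: 12 in total.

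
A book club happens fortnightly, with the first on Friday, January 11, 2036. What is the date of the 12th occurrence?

June 13, 2036

The 12th occurrence is 11 intervals after the first: 11 × 14 = 154 days after January 11, 2036.
January has 31 days — 20 days to the end of January leaves 134.
February has 29 days (105 left).
March has 31 days (74 left).
April has 30 days (44 left).
May has 31 days (13 left).
13 days into June → June 13, 2036.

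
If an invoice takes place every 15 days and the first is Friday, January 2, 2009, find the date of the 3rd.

February 1, 2009

The 3rd occurrence is 2 intervals after the first: 2 × 15 = 30 days after January 2, 2009.
January has 31 days — 29 days to the end of January leaves 1.
1 day into February → February 1, 2009.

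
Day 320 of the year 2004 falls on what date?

Nov 15, 2004

Jan has 31 days (320 − 31 = 289 remain).
Feb has 29 days (289 − 29 = 260 remain).
Mar has 31 days (260 − 31 = 229 remain).
Apr has 30 days (229 − 30 = 199 remain).
May has 31 days (199 − 31 = 168 remain).
Jun has 30 days (168 − 30 = 138 remain).
Jul has 31 days (138 − 31 = 107 remain).
Aug has 31 days (107 − 31 = 76 remain).
Sep has 30 days (76 − 30 = 46 remain).
Oct has 31 days (46 − 31 = 15 remain).
15 into Nov → Nov 15.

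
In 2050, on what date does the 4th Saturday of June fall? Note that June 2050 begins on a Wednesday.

June 2050 begins on a Wednesday, so the first Saturday is June 4 (3 days later).
The 4th Saturday is 3 weeks later: 4 + 21 = 25.

2050-06-25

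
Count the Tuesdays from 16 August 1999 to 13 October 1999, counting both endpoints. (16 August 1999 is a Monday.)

9

16 August 1999 is a Monday; the first Tuesday on or after it is 17 August 1999 (1 day later).
From 17 August 1999 to 13 October 1999: 14 + 30 + 13 = 57 days (rest of August, September, October).
57 ÷ 7 = 8 full weeks with remainder 1, so 8 more Tuesdays after the first → 9.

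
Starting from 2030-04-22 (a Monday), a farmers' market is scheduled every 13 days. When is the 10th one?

The 10th occurrence is 9 intervals after the first: 9 × 13 = 117 days after 2030-04-22.
April has 30 days — 8 days to the end of April leaves 109.
May has 31 days (78 left).
June has 30 days (48 left).
July has 31 days (17 left).
17 days into August → 2030-08-17.

2030-08-17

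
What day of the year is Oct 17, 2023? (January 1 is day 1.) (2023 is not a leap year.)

290

Days in months before Oct: 31 + 28 + 31 + 30 + 31 + 30 + 31 + 31 + 30 = 273.
Plus 17 days into Oct → day 290.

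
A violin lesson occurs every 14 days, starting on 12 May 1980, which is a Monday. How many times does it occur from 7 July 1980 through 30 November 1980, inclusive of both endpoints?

11

Occurrences land 14·i days after 12 May 1980 for i = 0, 1, 2, …
7 July 1980 is 56 days after the start; 56 ÷ 14 = 4 remainder 0. First occurrence in the window: #5 on 7 July 1980 (4×14 = 56 days in).
30 November 1980 is 202 days after the start; 202 ÷ 14 = 14 remainder 6. Last occurrence in the window: #15 on 24 November 1980.
Occurrences #5 through #15: 11 in total.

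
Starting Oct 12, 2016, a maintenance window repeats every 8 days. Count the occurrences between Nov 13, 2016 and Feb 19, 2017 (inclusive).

13

Occurrences land 8·i days after Oct 12, 2016 for i = 0, 1, 2, …
Nov 13, 2016 is 32 days after the start; 32 ÷ 8 = 4 remainder 0. First occurrence in the window: #5 on Nov 13, 2016 (4×8 = 32 days in).
Feb 19, 2017 is 130 days after the start; 130 ÷ 8 = 16 remainder 2. Last occurrence in the window: #17 on Feb 17, 2017.
Occurrences #5 through #17: 13 in total.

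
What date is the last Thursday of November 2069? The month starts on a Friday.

28 November 2069

November 2069 begins on a Friday, so the first Thursday is November 7 (6 days later).
November 2069 has 30 days. Adding weeks: 7, 14, 21, 28 — the last one ≤ 30 is the 28th.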